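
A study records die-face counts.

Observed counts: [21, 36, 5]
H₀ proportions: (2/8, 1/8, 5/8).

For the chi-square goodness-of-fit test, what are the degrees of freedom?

df = k − 1 = 3 − 1 = 2

degrees of freedom = 2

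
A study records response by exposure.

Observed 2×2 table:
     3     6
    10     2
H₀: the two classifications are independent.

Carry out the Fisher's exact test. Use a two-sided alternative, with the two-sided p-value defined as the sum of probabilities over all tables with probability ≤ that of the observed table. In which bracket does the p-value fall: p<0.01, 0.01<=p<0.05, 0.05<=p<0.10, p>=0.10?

Margins: r₁=9, r₂=12, c₁=13, c₂=8, n=21
p_obs = C(9,3)·C(12,10)/C(21,13); sum pmf over tables with pmf ≤ p_obs
p-value (two-sided) = 0.03184
→ bracket: 0.01<=p<0.05

p-value bracket: 0.01<=p<0.05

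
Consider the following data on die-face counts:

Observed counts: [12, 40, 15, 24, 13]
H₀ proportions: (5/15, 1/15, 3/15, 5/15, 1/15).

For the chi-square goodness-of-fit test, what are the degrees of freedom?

df = k − 1 = 5 − 1 = 4

degrees of freedom = 4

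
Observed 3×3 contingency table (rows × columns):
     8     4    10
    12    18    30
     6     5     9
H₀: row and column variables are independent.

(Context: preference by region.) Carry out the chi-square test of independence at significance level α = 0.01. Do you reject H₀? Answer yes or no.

reject H₀: no

Row totals [22, 60, 20], col totals [26, 27, 49], n=102
χ² = (8−5.61)²/5.61 + (4−5.82)²/5.82 + (10−10.57)²/10.57 + (12−15.29)²/15.29 + (18−15.88)²/15.88 + (30−28.82)²/28.82 + (6−5.10)²/5.10 + (5−5.29)²/5.29 + (9−9.61)²/9.61 = 2.8763
df = 4
p-value (upper-tail) = 0.57874
At α=0.01: p ≥ α → fail to reject H₀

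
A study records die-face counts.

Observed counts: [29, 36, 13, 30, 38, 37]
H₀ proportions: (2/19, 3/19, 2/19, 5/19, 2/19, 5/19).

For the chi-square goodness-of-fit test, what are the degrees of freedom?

degrees of freedom = 5

df = k − 1 = 6 − 1 = 5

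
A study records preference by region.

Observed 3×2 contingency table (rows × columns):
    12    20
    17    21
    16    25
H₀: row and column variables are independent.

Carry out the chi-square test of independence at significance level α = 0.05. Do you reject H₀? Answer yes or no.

reject H₀: no

Row totals [32, 38, 41], col totals [45, 66], n=111
χ² = (12−12.97)²/12.97 + (20−19.03)²/19.03 + (17−15.41)²/15.41 + (21−22.59)²/22.59 + (16−16.62)²/16.62 + (25−24.38)²/24.38 = 0.4394
df = 2
p-value (upper-tail) = 0.80275
At α=0.05: p ≥ α → fail to reject H₀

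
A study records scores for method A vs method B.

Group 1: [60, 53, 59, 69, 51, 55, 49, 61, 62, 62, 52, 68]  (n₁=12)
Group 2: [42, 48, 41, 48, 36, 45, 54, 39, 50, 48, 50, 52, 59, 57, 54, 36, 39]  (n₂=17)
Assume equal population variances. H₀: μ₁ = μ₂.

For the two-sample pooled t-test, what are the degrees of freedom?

degrees of freedom = 27

df = n₁ + n₂ − 2 = 12 + 17 − 2 = 27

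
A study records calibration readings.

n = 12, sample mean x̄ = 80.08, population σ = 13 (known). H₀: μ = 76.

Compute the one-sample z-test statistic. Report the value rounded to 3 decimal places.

SE = σ/√n = 13/√12 = 3.7528
z = (x̄−μ₀)/SE = (80.08−76)/3.7528 = 1.0872

test statistic = 1.087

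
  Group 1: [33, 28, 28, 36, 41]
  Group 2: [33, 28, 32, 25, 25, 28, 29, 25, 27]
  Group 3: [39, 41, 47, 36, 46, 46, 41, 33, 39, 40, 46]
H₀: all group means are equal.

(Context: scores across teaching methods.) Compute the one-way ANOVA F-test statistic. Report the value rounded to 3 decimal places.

Group means [33.20, 28.00, 41.27], grand mean 34.880
SSB = Σnᵢ(x̄ᵢ−x̄)² = 889.658; SSW = ΣΣ(x−x̄ᵢ)² = 400.982
MSB = 889.658/2 = 444.8291; MSW = 400.982/22 = 18.2264
F = MSB/MSW = 24.4057
df = (2, 22)

test statistic = 24.406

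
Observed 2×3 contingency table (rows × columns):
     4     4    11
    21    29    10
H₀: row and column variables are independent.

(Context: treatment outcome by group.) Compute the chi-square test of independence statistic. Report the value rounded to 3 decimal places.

test statistic = 12.685

Row totals [19, 60], col totals [25, 33, 21], n=79
χ² = (4−6.01)²/6.01 + (4−7.94)²/7.94 + (11−5.05)²/5.05 + (21−18.99)²/18.99 + (29−25.06)²/25.06 + (10−15.95)²/15.95 = 12.6853
df = 2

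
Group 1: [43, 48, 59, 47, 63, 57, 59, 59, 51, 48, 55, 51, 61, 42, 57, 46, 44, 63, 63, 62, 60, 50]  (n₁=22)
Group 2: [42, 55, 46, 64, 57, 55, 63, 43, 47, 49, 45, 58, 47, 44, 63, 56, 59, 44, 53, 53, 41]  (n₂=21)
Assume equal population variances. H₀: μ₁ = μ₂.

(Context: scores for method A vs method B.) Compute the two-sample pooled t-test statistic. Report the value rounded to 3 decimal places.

x̄₁=54.000, s₁=7.138, n₁=22
x̄₂=51.619, s₂=7.426, n₂=21
s_p² = [21·7.138² + 20·7.426²]/41 = 52.9988
SE = √(s_p²·(1/22+1/21)) = 2.2210
t = (54.000−51.619)/2.2210 = 1.0720
df = 41

test statistic = 1.072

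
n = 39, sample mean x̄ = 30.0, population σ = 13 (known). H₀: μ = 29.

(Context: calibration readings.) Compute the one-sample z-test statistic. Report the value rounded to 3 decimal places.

SE = σ/√n = 13/√39 = 2.0817
z = (x̄−μ₀)/SE = (30.0−29)/2.0817 = 0.4804

test statistic = 0.480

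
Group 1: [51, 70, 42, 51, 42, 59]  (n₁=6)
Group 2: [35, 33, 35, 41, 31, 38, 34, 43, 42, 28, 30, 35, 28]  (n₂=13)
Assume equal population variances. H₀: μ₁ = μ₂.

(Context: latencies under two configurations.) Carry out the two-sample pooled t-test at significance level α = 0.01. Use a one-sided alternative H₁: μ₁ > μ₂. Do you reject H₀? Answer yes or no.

x̄₁=52.500, s₁=10.710, n₁=6
x̄₂=34.846, s₂=5.014, n₂=13
s_p² = [5·10.710² + 12·5.014²]/17 = 51.4819
SE = √(s_p²·(1/6+1/13)) = 3.5413
t = (52.500−34.846)/3.5413 = 4.9852
df = 17
p-value (one-sided, H₁ greater) = 0.00006
At α=0.01: p < α → reject H₀

reject H₀: yes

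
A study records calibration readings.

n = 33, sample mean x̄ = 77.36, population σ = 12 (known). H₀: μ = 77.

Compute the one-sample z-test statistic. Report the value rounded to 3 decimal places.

SE = σ/√n = 12/√33 = 2.0889
z = (x̄−μ₀)/SE = (77.36−77)/2.0889 = 0.1723

test statistic = 0.172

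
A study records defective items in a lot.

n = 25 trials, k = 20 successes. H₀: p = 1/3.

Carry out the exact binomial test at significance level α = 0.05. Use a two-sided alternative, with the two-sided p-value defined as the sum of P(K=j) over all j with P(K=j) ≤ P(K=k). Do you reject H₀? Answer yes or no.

Exact binomial: n=25, k=20, p₀=1/3=0.3333
P(X=j) = C(n,j)·p₀^j·(1−p₀)^(n−j); p = Σ P(X=j) over j with P(X=j) ≤ P(X=20)
p-value (two-sided) = 0.00000
At α=0.05: p < α → reject H₀

reject H₀: yes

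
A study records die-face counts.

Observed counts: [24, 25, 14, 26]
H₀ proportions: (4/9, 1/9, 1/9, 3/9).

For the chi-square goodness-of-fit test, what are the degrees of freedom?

degrees of freedom = 3

df = k − 1 = 4 − 1 = 3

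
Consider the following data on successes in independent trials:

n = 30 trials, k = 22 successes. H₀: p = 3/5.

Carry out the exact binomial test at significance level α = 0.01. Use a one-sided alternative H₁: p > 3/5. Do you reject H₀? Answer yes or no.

Exact binomial: n=30, k=22, p₀=3/5=0.6000
P(X≥22) from Σ C(n,i)·p₀^i·(1−p₀)^(n−i)
p-value (one-sided, H₁ greater) = 0.09401
At α=0.01: p ≥ α → fail to reject H₀

reject H₀: no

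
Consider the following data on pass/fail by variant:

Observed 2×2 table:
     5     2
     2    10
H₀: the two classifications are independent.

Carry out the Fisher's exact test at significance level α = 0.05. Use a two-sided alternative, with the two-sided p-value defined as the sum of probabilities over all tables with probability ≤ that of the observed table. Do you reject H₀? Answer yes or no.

reject H₀: yes

Margins: r₁=7, r₂=12, c₁=7, c₂=12, n=19
p_obs = C(7,5)·C(12,2)/C(19,7); sum pmf over tables with pmf ≤ p_obs
p-value (two-sided) = 0.04491
At α=0.05: p < α → reject H₀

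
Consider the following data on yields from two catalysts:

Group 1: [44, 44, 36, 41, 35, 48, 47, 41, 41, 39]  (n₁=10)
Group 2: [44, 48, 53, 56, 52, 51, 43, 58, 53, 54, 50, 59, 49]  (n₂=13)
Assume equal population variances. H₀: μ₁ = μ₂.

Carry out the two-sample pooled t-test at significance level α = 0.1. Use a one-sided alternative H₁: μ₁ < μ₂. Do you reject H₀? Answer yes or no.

x̄₁=41.600, s₁=4.274, n₁=10
x̄₂=51.538, s₂=4.824, n₂=13
s_p² = [9·4.274² + 12·4.824²]/21 = 21.1253
SE = √(s_p²·(1/10+1/13)) = 1.9333
t = (41.600−51.538)/1.9333 = -5.1407
df = 21
p-value (one-sided, H₁ less) = 0.00002
At α=0.1: p < α → reject H₀

reject H₀: yes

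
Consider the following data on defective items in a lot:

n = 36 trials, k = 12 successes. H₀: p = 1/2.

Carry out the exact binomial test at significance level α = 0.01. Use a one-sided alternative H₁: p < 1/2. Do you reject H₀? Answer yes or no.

reject H₀: no

Exact binomial: n=36, k=12, p₀=1/2=0.5000
P(X≤12) from Σ C(n,i)·p₀^i·(1−p₀)^(n−i)
p-value (one-sided, H₁ less) = 0.03262
At α=0.01: p ≥ α → fail to reject H₀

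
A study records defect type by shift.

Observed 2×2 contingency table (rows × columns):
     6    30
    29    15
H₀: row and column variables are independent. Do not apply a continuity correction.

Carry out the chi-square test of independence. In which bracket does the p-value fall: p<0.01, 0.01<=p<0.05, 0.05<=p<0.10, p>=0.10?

p-value bracket: p<0.01

Row totals [36, 44], col totals [35, 45], n=80
χ² = (6−15.75)²/15.75 + (30−20.25)²/20.25 + (29−19.25)²/19.25 + (15−24.75)²/24.75 = 19.5094
df = 1
p-value (upper-tail) = 0.00001
→ bracket: p<0.01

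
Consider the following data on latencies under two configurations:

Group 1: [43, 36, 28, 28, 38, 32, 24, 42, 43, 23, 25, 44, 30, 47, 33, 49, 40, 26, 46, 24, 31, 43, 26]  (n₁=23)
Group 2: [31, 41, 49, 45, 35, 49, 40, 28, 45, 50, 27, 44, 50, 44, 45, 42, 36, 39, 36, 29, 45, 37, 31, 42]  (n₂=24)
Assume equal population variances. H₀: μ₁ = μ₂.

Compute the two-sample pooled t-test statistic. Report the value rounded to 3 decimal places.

test statistic = -2.255

x̄₁=34.826, s₁=8.574, n₁=23
x̄₂=40.000, s₂=7.120, n₂=24
s_p² = [22·8.574² + 23·7.120²]/45 = 61.8512
SE = √(s_p²·(1/23+1/24)) = 2.2948
t = (34.826−40.000)/2.2948 = -2.2546
df = 45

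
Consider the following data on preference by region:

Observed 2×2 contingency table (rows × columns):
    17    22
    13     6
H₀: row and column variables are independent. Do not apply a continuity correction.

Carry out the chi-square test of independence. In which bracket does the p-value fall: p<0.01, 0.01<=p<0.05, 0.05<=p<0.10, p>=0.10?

Row totals [39, 19], col totals [30, 28], n=58
χ² = (17−20.17)²/20.17 + (22−18.83)²/18.83 + (13−9.83)²/9.83 + (6−9.17)²/9.17 = 3.1548
df = 1
p-value (upper-tail) = 0.07571
→ bracket: 0.05<=p<0.10

p-value bracket: 0.05<=p<0.10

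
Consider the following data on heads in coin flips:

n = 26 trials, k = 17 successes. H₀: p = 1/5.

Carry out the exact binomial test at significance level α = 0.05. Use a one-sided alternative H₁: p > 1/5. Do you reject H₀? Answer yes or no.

Exact binomial: n=26, k=17, p₀=1/5=0.2000
P(X≥17) from Σ C(n,i)·p₀^i·(1−p₀)^(n−i)
p-value (one-sided, H₁ greater) = 0.00000
At α=0.05: p < α → reject H₀

reject H₀: yes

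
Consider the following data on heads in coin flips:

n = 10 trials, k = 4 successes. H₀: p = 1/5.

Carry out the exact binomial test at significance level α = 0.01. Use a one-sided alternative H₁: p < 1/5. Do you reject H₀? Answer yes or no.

Exact binomial: n=10, k=4, p₀=1/5=0.2000
P(X≤4) from Σ C(n,i)·p₀^i·(1−p₀)^(n−i)
p-value (one-sided, H₁ less) = 0.96721
At α=0.01: p ≥ α → fail to reject H₀

reject H₀: no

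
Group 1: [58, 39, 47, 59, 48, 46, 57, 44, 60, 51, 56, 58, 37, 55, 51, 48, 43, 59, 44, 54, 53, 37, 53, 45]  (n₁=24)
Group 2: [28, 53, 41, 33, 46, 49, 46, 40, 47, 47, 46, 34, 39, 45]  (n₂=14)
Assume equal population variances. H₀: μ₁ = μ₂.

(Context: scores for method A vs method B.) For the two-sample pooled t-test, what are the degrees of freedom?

degrees of freedom = 36

df = n₁ + n₂ − 2 = 24 + 14 − 2 = 36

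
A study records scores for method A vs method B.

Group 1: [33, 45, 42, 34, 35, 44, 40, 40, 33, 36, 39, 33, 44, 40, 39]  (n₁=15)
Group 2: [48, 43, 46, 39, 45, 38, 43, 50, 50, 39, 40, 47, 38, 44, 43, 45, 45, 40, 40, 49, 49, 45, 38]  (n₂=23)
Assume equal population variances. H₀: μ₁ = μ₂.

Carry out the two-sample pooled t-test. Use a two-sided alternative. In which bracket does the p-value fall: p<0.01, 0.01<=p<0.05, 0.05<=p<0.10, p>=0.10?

x̄₁=38.467, s₁=4.240, n₁=15
x̄₂=43.652, s₂=4.052, n₂=23
s_p² = [14·4.240² + 22·4.052²]/36 = 17.0264
SE = √(s_p²·(1/15+1/23)) = 1.3694
t = (38.467−43.652)/1.3694 = -3.7866
df = 36
p-value (two-sided) = 0.00056
→ bracket: p<0.01

p-value bracket: p<0.01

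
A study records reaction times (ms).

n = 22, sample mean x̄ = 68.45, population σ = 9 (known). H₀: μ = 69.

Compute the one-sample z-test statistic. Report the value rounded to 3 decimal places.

test statistic = -0.287

SE = σ/√n = 9/√22 = 1.9188
z = (x̄−μ₀)/SE = (68.45−69)/1.9188 = -0.2866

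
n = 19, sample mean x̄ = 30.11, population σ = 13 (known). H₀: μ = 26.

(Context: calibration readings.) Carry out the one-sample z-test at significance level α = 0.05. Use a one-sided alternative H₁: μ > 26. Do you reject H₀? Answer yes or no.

SE = σ/√n = 13/√19 = 2.9824
z = (x̄−μ₀)/SE = (30.11−26)/2.9824 = 1.3781
p-value (one-sided, H₁ greater) = 0.08409
At α=0.05: p ≥ α → fail to reject H₀

reject H₀: no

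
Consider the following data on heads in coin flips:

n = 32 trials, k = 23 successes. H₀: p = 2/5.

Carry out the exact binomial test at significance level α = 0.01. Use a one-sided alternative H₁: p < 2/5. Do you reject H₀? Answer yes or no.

reject H₀: no

Exact binomial: n=32, k=23, p₀=2/5=0.4000
P(X≤23) from Σ C(n,i)·p₀^i·(1−p₀)^(n−i)
p-value (one-sided, H₁ less) = 0.99994
At α=0.01: p ≥ α → fail to reject H₀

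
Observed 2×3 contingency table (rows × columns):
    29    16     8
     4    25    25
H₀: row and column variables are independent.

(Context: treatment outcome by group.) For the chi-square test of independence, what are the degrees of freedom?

degrees of freedom = 2

df = (r−1)(c−1) = (2−1)·(3−1) = 2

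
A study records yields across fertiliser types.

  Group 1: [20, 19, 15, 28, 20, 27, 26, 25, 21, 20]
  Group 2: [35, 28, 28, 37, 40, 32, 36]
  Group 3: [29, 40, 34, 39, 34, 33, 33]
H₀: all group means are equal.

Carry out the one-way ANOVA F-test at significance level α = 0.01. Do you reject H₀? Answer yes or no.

reject H₀: yes

Group means [22.10, 33.71, 34.57], grand mean 29.125
SSB = Σnᵢ(x̄ᵢ−x̄)² = 848.582; SSW = ΣΣ(x−x̄ᵢ)² = 368.043
MSB = 848.582/2 = 424.2911; MSW = 368.043/21 = 17.5259
F = MSB/MSW = 24.2094
df = (2, 21)
p-value (upper-tail) = 0.00000
At α=0.01: p < α → reject H₀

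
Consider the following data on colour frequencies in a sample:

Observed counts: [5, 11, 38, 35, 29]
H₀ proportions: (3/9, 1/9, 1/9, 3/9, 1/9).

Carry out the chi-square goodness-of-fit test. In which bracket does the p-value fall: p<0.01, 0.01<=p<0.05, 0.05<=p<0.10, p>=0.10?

p-value bracket: p<0.01

n = 118; E_i = n·p_i = [39.33, 13.11, 13.11, 39.33, 13.11]
χ² = (5−39.33)²/39.33 + (11−13.11)²/13.11 + (38−13.11)²/13.11 + (35−39.33)²/39.33 + (29−13.11)²/13.11 = 97.2881
df = 4
p-value (upper-tail) = 0.00000
→ bracket: p<0.01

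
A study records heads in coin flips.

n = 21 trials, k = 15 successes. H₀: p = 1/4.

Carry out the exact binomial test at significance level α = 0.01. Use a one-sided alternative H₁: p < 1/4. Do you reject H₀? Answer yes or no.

reject H₀: no

Exact binomial: n=21, k=15, p₀=1/4=0.2500
P(X≤15) from Σ C(n,i)·p₀^i·(1−p₀)^(n−i)
p-value (one-sided, H₁ less) = 1.00000
At α=0.01: p ≥ α → fail to reject H₀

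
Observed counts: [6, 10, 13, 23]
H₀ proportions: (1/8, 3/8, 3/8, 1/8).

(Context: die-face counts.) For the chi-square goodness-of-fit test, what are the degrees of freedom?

df = k − 1 = 4 − 1 = 3

degrees of freedom = 3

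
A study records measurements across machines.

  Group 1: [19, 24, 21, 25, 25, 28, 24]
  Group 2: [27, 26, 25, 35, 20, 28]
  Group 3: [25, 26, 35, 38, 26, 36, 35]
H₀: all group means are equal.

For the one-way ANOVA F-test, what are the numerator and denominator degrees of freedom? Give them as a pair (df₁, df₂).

degrees of freedom = [2, 17]

k = 3 groups, N = 20 total
df = (k−1, N−k) = (3−1, 20−3) = (2, 17)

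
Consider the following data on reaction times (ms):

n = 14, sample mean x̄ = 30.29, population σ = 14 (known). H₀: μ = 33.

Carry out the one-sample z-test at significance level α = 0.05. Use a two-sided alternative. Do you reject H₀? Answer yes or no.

reject H₀: no

SE = σ/√n = 14/√14 = 3.7417
z = (x̄−μ₀)/SE = (30.29−33)/3.7417 = -0.7243
p-value (two-sided) = 0.46890
At α=0.05: p ≥ α → fail to reject H₀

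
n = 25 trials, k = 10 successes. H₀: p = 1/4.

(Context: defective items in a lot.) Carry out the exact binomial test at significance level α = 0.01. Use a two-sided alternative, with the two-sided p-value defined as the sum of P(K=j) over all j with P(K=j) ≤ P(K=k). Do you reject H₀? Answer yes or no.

reject H₀: no

Exact binomial: n=25, k=10, p₀=1/4=0.2500
P(X=j) = C(n,j)·p₀^j·(1−p₀)^(n−j); p = Σ P(X=j) over j with P(X=j) ≤ P(X=10)
p-value (two-sided) = 0.10344
At α=0.01: p ≥ α → fail to reject H₀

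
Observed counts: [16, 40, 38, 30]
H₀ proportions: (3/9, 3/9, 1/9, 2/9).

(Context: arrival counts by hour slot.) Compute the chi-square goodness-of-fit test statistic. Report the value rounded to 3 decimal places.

n = 124; E_i = n·p_i = [41.33, 41.33, 13.78, 27.56]
χ² = (16−41.33)²/41.33 + (40−41.33)²/41.33 + (38−13.78)²/13.78 + (30−27.56)²/27.56 = 58.3710
df = 3

test statistic = 58.371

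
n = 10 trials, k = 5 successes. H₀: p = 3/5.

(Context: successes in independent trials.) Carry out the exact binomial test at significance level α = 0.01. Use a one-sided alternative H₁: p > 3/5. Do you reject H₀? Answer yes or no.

Exact binomial: n=10, k=5, p₀=3/5=0.6000
P(X≥5) from Σ C(n,i)·p₀^i·(1−p₀)^(n−i)
p-value (one-sided, H₁ greater) = 0.83376
At α=0.01: p ≥ α → fail to reject H₀

reject H₀: no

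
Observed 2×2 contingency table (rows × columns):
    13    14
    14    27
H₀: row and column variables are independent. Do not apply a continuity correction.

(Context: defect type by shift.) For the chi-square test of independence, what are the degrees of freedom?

df = (r−1)(c−1) = (2−1)·(2−1) = 1

degrees of freedom = 1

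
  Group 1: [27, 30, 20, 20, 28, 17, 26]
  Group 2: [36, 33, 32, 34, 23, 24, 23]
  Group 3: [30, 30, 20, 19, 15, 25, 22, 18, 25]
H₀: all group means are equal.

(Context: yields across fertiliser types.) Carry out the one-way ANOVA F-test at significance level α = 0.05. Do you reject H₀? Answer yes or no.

reject H₀: no

Group means [24.00, 29.29, 22.67], grand mean 25.087
SSB = Σnᵢ(x̄ᵢ−x̄)² = 184.398; SSW = ΣΣ(x−x̄ᵢ)² = 561.429
MSB = 184.398/2 = 92.1988; MSW = 561.429/20 = 28.0714
F = MSB/MSW = 3.2844
df = (2, 20)
p-value (upper-tail) = 0.05842
At α=0.05: p ≥ α → fail to reject H₀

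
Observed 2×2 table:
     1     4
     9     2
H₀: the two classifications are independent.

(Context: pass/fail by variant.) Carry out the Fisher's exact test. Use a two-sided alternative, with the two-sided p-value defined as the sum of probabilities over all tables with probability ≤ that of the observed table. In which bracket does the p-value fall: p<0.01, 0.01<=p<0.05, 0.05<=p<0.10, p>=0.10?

p-value bracket: 0.01<=p<0.05

Margins: r₁=5, r₂=11, c₁=10, c₂=6, n=16
p_obs = C(5,1)·C(11,9)/C(16,10); sum pmf over tables with pmf ≤ p_obs
p-value (two-sided) = 0.03571
→ bracket: 0.01<=p<0.05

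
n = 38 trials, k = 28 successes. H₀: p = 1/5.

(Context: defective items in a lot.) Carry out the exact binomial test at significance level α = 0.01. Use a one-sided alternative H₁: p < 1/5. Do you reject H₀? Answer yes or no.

reject H₀: no

Exact binomial: n=38, k=28, p₀=1/5=0.2000
P(X≤28) from Σ C(n,i)·p₀^i·(1−p₀)^(n−i)
p-value (one-sided, H₁ less) = 1.00000
At α=0.01: p ≥ α → fail to reject H₀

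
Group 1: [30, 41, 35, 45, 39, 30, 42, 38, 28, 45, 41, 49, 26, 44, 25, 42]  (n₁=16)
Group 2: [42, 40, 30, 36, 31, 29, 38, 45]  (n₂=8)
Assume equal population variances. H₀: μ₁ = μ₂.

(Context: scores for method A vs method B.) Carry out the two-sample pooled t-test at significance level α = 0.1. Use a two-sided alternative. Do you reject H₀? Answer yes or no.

reject H₀: no

x̄₁=37.500, s₁=7.537, n₁=16
x̄₂=36.375, s₂=5.927, n₂=8
s_p² = [15·7.537² + 7·5.927²]/22 = 49.9034
SE = √(s_p²·(1/16+1/8)) = 3.0589
t = (37.500−36.375)/3.0589 = 0.3678
df = 22
p-value (two-sided) = 0.71655
At α=0.1: p ≥ α → fail to reject H₀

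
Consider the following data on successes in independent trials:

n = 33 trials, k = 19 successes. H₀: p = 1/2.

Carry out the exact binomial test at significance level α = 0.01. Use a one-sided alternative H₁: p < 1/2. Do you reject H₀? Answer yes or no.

reject H₀: no

Exact binomial: n=33, k=19, p₀=1/2=0.5000
P(X≤19) from Σ C(n,i)·p₀^i·(1−p₀)^(n−i)
p-value (one-sided, H₁ less) = 0.85190
At α=0.01: p ≥ α → fail to reject H₀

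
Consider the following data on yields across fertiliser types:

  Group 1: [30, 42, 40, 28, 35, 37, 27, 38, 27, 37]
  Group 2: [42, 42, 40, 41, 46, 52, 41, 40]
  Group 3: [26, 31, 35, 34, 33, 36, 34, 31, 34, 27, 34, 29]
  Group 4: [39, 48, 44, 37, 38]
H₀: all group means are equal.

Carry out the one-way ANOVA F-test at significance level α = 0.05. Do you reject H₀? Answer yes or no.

Group means [34.10, 43.00, 32.00, 41.20], grand mean 36.429
SSB = Σnᵢ(x̄ᵢ−x̄)² = 748.871; SSW = ΣΣ(x−x̄ᵢ)² = 603.700
MSB = 748.871/3 = 249.6238; MSW = 603.700/31 = 19.4742
F = MSB/MSW = 12.8182
df = (3, 31)
p-value (upper-tail) = 0.00001
At α=0.05: p < α → reject H₀

reject H₀: yes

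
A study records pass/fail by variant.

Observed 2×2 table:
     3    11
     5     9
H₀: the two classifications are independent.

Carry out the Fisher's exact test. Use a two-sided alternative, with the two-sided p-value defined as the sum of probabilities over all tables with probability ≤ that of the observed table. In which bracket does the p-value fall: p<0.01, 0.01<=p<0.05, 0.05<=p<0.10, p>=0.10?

Margins: r₁=14, r₂=14, c₁=8, c₂=20, n=28
p_obs = C(14,3)·C(14,5)/C(28,8); sum pmf over tables with pmf ≤ p_obs
p-value (two-sided) = 0.67762
→ bracket: p>=0.10

p-value bracket: p>=0.10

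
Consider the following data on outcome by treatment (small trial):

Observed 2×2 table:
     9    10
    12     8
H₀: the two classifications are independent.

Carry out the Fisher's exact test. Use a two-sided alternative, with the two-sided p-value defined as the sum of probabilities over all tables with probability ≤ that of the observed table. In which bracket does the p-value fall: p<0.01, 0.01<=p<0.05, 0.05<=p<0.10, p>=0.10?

Margins: r₁=19, r₂=20, c₁=21, c₂=18, n=39
p_obs = C(19,9)·C(20,12)/C(39,21); sum pmf over tables with pmf ≤ p_obs
p-value (two-sided) = 0.52725
→ bracket: p>=0.10

p-value bracket: p>=0.10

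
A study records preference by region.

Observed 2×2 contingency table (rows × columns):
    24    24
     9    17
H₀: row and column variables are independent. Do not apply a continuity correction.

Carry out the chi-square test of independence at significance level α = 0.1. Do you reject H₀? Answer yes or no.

reject H₀: no

Row totals [48, 26], col totals [33, 41], n=74
χ² = (24−21.41)²/21.41 + (24−26.59)²/26.59 + (9−11.59)²/11.59 + (17−14.41)²/14.41 = 1.6156
df = 1
p-value (upper-tail) = 0.20371
At α=0.1: p ≥ α → fail to reject H₀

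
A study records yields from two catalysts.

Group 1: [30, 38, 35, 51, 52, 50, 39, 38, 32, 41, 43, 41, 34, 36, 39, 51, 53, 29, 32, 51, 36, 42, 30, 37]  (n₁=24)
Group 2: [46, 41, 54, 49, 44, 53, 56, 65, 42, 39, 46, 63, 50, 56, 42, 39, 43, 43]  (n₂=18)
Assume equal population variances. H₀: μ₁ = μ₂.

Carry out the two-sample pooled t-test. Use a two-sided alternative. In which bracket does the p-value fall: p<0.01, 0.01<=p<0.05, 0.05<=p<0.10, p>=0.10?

p-value bracket: p<0.01

x̄₁=40.000, s₁=7.667, n₁=24
x̄₂=48.389, s₂=7.905, n₂=18
s_p² = [23·7.667² + 17·7.905²]/40 = 60.3569
SE = √(s_p²·(1/24+1/18)) = 2.4224
t = (40.000−48.389)/2.4224 = -3.4630
df = 40
p-value (two-sided) = 0.00129
→ bracket: p<0.01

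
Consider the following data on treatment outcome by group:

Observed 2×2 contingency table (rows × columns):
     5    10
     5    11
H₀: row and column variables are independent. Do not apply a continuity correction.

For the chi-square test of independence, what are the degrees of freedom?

df = (r−1)(c−1) = (2−1)·(2−1) = 1

degrees of freedom = 1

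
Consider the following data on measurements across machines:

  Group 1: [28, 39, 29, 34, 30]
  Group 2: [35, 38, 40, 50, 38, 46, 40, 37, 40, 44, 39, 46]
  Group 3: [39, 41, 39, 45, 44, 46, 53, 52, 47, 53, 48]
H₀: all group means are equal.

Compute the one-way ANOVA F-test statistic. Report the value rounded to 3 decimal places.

Group means [32.00, 41.08, 46.09], grand mean 41.429
SSB = Σnᵢ(x̄ᵢ−x̄)² = 685.031; SSW = ΣΣ(x−x̄ᵢ)² = 565.826
MSB = 685.031/2 = 342.5157; MSW = 565.826/25 = 22.6330
F = MSB/MSW = 15.1334
df = (2, 25)

test statistic = 15.133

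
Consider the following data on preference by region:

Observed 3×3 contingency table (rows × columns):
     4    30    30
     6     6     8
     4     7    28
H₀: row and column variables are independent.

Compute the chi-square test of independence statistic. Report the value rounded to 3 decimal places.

Row totals [64, 20, 39], col totals [14, 43, 66], n=123
χ² = (4−7.28)²/7.28 + (30−22.37)²/22.37 + (30−34.34)²/34.34 + (6−2.28)²/2.28 + (6−6.99)²/6.99 + (8−10.73)²/10.73 + (4−4.44)²/4.44 + (7−13.63)²/13.63 + (28−20.93)²/20.93 = 17.2180
df = 4

test statistic = 17.218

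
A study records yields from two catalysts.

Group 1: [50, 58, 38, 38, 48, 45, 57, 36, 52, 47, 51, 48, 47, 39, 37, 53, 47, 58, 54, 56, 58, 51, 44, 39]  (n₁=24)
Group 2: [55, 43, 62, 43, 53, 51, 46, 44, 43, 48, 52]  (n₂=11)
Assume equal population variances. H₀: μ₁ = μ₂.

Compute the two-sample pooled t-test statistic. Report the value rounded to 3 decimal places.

x̄₁=47.958, s₁=7.220, n₁=24
x̄₂=49.091, s₂=6.139, n₂=11
s_p² = [23·7.220² + 10·6.139²]/33 = 47.7536
SE = √(s_p²·(1/24+1/11)) = 2.5161
t = (47.958−49.091)/2.5161 = -0.4501
df = 33

test statistic = -0.450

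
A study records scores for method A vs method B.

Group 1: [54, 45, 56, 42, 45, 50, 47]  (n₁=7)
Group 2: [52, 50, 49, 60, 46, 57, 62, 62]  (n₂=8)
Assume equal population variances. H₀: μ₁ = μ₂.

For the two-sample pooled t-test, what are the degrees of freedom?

degrees of freedom = 13

df = n₁ + n₂ − 2 = 7 + 8 − 2 = 13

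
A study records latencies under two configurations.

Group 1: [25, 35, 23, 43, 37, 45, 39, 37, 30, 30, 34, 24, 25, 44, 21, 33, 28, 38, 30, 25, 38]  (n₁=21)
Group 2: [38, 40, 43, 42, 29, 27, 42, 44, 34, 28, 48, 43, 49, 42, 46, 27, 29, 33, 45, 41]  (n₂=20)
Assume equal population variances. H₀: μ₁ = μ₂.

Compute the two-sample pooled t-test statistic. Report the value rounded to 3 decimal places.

test statistic = -2.602

x̄₁=32.571, s₁=7.257, n₁=21
x̄₂=38.500, s₂=7.331, n₂=20
s_p² = [20·7.257² + 19·7.331²]/39 = 53.1832
SE = √(s_p²·(1/21+1/20)) = 2.2785
t = (32.571−38.500)/2.2785 = -2.6019
df = 39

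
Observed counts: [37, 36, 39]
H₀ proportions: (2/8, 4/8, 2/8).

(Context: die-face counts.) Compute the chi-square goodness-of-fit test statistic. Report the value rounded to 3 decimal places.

test statistic = 14.357

n = 112; E_i = n·p_i = [28.00, 56.00, 28.00]
χ² = (37−28.00)²/28.00 + (36−56.00)²/56.00 + (39−28.00)²/28.00 = 14.3571
df = 2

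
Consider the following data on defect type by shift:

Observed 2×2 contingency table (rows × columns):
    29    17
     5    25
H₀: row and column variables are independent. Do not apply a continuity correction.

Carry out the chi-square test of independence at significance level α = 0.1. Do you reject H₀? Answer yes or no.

reject H₀: yes

Row totals [46, 30], col totals [34, 42], n=76
χ² = (29−20.58)²/20.58 + (17−25.42)²/25.42 + (5−13.42)²/13.42 + (25−16.58)²/16.58 = 15.7967
df = 1
p-value (upper-tail) = 0.00007
At α=0.1: p < α → reject H₀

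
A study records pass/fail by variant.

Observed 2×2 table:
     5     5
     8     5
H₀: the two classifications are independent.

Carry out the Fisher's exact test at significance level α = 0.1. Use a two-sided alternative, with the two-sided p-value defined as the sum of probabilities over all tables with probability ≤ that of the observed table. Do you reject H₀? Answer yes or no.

Margins: r₁=10, r₂=13, c₁=13, c₂=10, n=23
p_obs = C(10,5)·C(13,8)/C(23,13); sum pmf over tables with pmf ≤ p_obs
p-value (two-sided) = 0.68502
At α=0.1: p ≥ α → fail to reject H₀

reject H₀: no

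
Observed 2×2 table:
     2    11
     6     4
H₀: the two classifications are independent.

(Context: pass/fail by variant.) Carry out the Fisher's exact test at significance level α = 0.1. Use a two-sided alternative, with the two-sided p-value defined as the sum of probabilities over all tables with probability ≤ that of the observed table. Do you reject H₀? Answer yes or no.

Margins: r₁=13, r₂=10, c₁=8, c₂=15, n=23
p_obs = C(13,2)·C(10,6)/C(23,8); sum pmf over tables with pmf ≤ p_obs
p-value (two-sided) = 0.03931
At α=0.1: p < α → reject H₀

reject H₀: yes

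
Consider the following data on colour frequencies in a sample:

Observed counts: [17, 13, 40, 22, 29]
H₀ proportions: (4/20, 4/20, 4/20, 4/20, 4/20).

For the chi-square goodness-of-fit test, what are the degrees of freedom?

degrees of freedom = 4

df = k − 1 = 5 − 1 = 4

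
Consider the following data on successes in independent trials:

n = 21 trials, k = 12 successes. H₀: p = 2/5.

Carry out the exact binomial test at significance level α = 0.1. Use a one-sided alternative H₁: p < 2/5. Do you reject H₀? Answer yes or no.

Exact binomial: n=21, k=12, p₀=2/5=0.4000
P(X≤12) from Σ C(n,i)·p₀^i·(1−p₀)^(n−i)
p-value (one-sided, H₁ less) = 0.96477
At α=0.1: p ≥ α → fail to reject H₀

reject H₀: no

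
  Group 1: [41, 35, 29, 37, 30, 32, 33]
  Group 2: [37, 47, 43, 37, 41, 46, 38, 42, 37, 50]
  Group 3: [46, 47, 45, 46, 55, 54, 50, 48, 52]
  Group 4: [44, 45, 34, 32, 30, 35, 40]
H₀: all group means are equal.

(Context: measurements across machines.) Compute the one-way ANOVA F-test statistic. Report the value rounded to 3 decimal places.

Group means [33.86, 41.80, 49.22, 37.14], grand mean 41.152
SSB = Σnᵢ(x̄ᵢ−x̄)² = 1075.373; SSW = ΣΣ(x−x̄ᵢ)² = 620.870
MSB = 1075.373/3 = 358.4575; MSW = 620.870/29 = 21.4093
F = MSB/MSW = 16.7431
df = (3, 29)

test statistic = 16.743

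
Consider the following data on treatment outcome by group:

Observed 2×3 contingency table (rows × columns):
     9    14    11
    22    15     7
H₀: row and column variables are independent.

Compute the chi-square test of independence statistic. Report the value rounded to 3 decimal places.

Row totals [34, 44], col totals [31, 29, 18], n=78
χ² = (9−13.51)²/13.51 + (14−12.64)²/12.64 + (11−7.85)²/7.85 + (22−17.49)²/17.49 + (15−16.36)²/16.36 + (7−10.15)²/10.15 = 5.1780
df = 2

test statistic = 5.178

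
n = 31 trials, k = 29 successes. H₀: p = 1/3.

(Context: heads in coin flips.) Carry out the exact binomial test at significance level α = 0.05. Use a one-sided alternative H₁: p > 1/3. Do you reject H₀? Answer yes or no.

Exact binomial: n=31, k=29, p₀=1/3=0.3333
P(X≥29) from Σ C(n,i)·p₀^i·(1−p₀)^(n−i)
p-value (one-sided, H₁ greater) = 0.00000
At α=0.05: p < α → reject H₀

reject H₀: yes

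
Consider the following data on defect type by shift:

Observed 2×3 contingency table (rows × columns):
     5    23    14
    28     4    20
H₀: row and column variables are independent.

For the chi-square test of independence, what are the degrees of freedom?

df = (r−1)(c−1) = (2−1)·(3−1) = 2

degrees of freedom = 2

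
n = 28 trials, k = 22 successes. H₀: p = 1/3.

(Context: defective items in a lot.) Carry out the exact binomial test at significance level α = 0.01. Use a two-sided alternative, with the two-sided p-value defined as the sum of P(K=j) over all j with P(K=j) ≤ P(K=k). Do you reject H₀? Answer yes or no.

reject H₀: yes

Exact binomial: n=28, k=22, p₀=1/3=0.3333
P(X=j) = C(n,j)·p₀^j·(1−p₀)^(n−j); p = Σ P(X=j) over j with P(X=j) ≤ P(X=22)
p-value (two-sided) = 0.00000
At α=0.01: p < α → reject H₀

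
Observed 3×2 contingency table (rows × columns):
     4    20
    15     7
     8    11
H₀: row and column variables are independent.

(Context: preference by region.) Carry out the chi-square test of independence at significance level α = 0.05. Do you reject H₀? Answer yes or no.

reject H₀: yes

Row totals [24, 22, 19], col totals [27, 38], n=65
χ² = (4−9.97)²/9.97 + (20−14.03)²/14.03 + (15−9.14)²/9.14 + (7−12.86)²/12.86 + (8−7.89)²/7.89 + (11−11.11)²/11.11 = 12.5472
df = 2
p-value (upper-tail) = 0.00189
At α=0.05: p < α → reject H₀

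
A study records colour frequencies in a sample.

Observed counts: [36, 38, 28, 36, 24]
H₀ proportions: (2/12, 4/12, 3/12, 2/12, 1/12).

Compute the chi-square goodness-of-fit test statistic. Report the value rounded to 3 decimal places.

test statistic = 22.765

n = 162; E_i = n·p_i = [27.00, 54.00, 40.50, 27.00, 13.50]
χ² = (36−27.00)²/27.00 + (38−54.00)²/54.00 + (28−40.50)²/40.50 + (36−27.00)²/27.00 + (24−13.50)²/13.50 = 22.7654
df = 4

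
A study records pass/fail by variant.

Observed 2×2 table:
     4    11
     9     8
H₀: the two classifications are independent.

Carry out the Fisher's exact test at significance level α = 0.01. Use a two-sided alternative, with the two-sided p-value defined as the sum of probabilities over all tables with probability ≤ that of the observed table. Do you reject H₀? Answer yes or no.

Margins: r₁=15, r₂=17, c₁=13, c₂=19, n=32
p_obs = C(15,4)·C(17,9)/C(32,13); sum pmf over tables with pmf ≤ p_obs
p-value (two-sided) = 0.16574
At α=0.01: p ≥ α → fail to reject H₀

reject H₀: no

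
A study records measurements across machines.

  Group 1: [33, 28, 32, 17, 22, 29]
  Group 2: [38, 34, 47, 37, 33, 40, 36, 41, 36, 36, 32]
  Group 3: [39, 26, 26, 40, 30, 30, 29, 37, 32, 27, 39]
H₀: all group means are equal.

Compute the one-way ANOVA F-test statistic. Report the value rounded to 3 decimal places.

test statistic = 8.119

Group means [26.83, 37.27, 32.27], grand mean 33.071
SSB = Σnᵢ(x̄ᵢ−x̄)² = 434.660; SSW = ΣΣ(x−x̄ᵢ)² = 669.197
MSB = 434.660/2 = 217.3301; MSW = 669.197/25 = 26.7679
F = MSB/MSW = 8.1191
df = (2, 25)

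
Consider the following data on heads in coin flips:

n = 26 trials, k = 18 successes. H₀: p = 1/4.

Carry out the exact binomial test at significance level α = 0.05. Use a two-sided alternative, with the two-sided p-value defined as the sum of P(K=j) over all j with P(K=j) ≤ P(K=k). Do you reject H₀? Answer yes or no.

Exact binomial: n=26, k=18, p₀=1/4=0.2500
P(X=j) = C(n,j)·p₀^j·(1−p₀)^(n−j); p = Σ P(X=j) over j with P(X=j) ≤ P(X=18)
p-value (two-sided) = 0.00000
At α=0.05: p < α → reject H₀

reject H₀: yes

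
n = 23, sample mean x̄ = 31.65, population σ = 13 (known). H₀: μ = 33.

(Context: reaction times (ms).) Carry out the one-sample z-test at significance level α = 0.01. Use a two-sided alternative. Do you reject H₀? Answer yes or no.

reject H₀: no

SE = σ/√n = 13/√23 = 2.7107
z = (x̄−μ₀)/SE = (31.65−33)/2.7107 = -0.4980
p-value (two-sided) = 0.61846
At α=0.01: p ≥ α → fail to reject H₀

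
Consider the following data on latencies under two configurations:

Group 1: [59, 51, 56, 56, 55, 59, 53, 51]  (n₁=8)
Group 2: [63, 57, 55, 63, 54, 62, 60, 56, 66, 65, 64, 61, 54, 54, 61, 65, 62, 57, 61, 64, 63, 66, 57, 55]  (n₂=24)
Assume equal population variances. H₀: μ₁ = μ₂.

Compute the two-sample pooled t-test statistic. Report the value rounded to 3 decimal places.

x̄₁=55.000, s₁=3.162, n₁=8
x̄₂=60.208, s₂=4.128, n₂=24
s_p² = [7·3.162² + 23·4.128²]/30 = 15.3986
SE = √(s_p²·(1/8+1/24)) = 1.6020
t = (55.000−60.208)/1.6020 = -3.2511
df = 30

test statistic = -3.251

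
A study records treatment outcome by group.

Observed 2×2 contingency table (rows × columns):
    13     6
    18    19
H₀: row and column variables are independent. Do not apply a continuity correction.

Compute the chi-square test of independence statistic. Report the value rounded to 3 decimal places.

Row totals [19, 37], col totals [31, 25], n=56
χ² = (13−10.52)²/10.52 + (6−8.48)²/8.48 + (18−20.48)²/20.48 + (19−16.52)²/16.52 = 1.9859
df = 1

test statistic = 1.986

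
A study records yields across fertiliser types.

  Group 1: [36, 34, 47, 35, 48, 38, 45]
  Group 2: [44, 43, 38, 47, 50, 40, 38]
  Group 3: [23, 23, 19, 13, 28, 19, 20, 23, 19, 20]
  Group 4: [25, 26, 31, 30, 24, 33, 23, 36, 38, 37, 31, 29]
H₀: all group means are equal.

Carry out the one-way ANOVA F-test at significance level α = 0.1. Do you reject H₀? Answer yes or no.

reject H₀: yes

Group means [40.43, 42.86, 20.70, 30.25], grand mean 32.028
SSB = Σnᵢ(x̄ᵢ−x̄)² = 2636.051; SSW = ΣΣ(x−x̄ᵢ)² = 766.921
MSB = 2636.051/3 = 878.6836; MSW = 766.921/32 = 23.9663
F = MSB/MSW = 36.6633
df = (3, 32)
p-value (upper-tail) = 0.00000
At α=0.1: p < α → reject H₀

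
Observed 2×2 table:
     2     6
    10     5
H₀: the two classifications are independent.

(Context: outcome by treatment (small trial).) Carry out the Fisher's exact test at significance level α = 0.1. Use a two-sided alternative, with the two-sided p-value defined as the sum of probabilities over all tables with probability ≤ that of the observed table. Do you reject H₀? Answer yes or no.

reject H₀: yes

Margins: r₁=8, r₂=15, c₁=12, c₂=11, n=23
p_obs = C(8,2)·C(15,10)/C(23,12); sum pmf over tables with pmf ≤ p_obs
p-value (two-sided) = 0.08938
At α=0.1: p < α → reject H₀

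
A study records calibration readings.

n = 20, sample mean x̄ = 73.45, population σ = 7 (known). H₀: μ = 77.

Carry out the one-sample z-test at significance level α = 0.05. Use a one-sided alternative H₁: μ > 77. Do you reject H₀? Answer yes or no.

reject H₀: no

SE = σ/√n = 7/√20 = 1.5652
z = (x̄−μ₀)/SE = (73.45−77)/1.5652 = -2.2680
p-value (one-sided, H₁ greater) = 0.98834
At α=0.05: p ≥ α → fail to reject H₀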